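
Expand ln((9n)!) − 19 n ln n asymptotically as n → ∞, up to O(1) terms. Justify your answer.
ln((9n)!) − 19 n ln n = −10 n ln n + 9(ln 9 − 1) n + (1/2) ln(2π·9n) + O(1/n)

Stirling: ln((9n)!) = 9n ln(9n) − 9n + (1/2) ln(2π·9n) + O(1/n).
Expand 9n ln(9n) = 9n (ln n + ln 9) = 9n ln n + 9n ln 9.
Subtract 19n ln n: leading term is (9 − 19) n ln n = −10 n ln n. The next term is 9n ln 9 − 9n = 9(ln 9 − 1) n. Then the (1/2) ln(2π·9n) correction.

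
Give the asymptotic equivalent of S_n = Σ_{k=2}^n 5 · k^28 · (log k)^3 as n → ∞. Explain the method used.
S_n ~ 5 · n^29 · (log n)^3 / 29

By integral comparison, S_n = ∫_1^n 5 · x^28 · (log x)^3 dx + O(n^28 · (log n)^3). For the integral, the leading term of ∫_1^n x^28 (log x)^3 dx is n^29/29 · (log n)^3 (by repeated integration by parts; each step lowers the log-exponent and produces a relatively O(1/log n) correction). Hence S_n ~ 5 · n^29 · (log n)^3 / 29.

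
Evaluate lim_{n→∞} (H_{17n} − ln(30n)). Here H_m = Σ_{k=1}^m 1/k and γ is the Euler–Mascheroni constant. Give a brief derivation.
lim = ln(17/30) + γ

By Euler-Maclaurin, H_m = ln m + γ + O(1/m). So
  H_{17n} − ln(30n) = ln(17n) + γ − ln(30n) + O(1/n)
                       = ln(17/30) + γ + O(1/n).
Hence the limit is ln(17/30) + γ.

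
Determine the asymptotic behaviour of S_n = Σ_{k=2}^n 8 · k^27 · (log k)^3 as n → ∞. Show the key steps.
S_n ~ 2 · n^28 · (log n)^3 / 7

By integral comparison, S_n = ∫_1^n 8 · x^27 · (log x)^3 dx + O(n^27 · (log n)^3). For the integral, the leading term of ∫_1^n x^27 (log x)^3 dx is n^28/28 · (log n)^3 (by repeated integration by parts; each step lowers the log-exponent and produces a relatively O(1/log n) correction). Hence S_n ~ 2 · n^28 · (log n)^3 / 7.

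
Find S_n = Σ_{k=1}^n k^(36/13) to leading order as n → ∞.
S_n ~ (13/49) · n^(49/13)

Integral comparison: Σ_{k=1}^n k^(36/13) = ∫_0^n x^(36/13) dx + O(n^(36/13)). The integral is n^(1 + 36/13) / (1 + 36/13) = n^((36+13)/13) / ((36+13)/13) = (13/49) · n^(49/13).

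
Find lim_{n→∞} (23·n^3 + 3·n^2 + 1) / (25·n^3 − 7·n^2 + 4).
lim = 23/25

For large n the leading n^3 terms dominate both numerator and denominator. Dividing top and bottom by n^3, every other term tends to 0, leaving 23/25.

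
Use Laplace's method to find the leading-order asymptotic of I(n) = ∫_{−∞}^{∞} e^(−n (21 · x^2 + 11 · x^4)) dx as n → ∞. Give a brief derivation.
I(n) ~ sqrt(π/(21n))

φ(x) = 21 · x^2 + 11 · x^4 has its unique global minimum at x* = 0 (since φ'(x) = 42x + 44x^3 = 0 only at x = 0 for real x with both coefficients positive, and φ → ∞ as |x| → ∞). At x* = 0, φ(0) = 0 and φ''(0) = 42. Laplace's method then gives
  I(n) ~ sqrt(2π / (n · φ''(0))) · e^(−n φ(0)) = sqrt(2π / (42n)) = sqrt(π/(21n)).
The 11 · x^4 term contributes only at subleading order (an O(1/n) relative correction).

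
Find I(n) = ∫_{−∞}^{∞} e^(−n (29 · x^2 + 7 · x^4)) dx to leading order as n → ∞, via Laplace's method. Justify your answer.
I(n) ~ sqrt(π/(29n))

φ(x) = 29 · x^2 + 7 · x^4 has its unique global minimum at x* = 0 (since φ'(x) = 58x + 28x^3 = 0 only at x = 0 for real x with both coefficients positive, and φ → ∞ as |x| → ∞). At x* = 0, φ(0) = 0 and φ''(0) = 58. Laplace's method then gives
  I(n) ~ sqrt(2π / (n · φ''(0))) · e^(−n φ(0)) = sqrt(2π / (58n)) = sqrt(π/(29n)).
The 7 · x^4 term contributes only at subleading order (an O(1/n) relative correction).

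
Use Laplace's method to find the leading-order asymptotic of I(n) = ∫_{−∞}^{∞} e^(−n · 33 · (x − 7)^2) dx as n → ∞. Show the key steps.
I(n) = sqrt(π/(33n))

Here φ(x) = 33 · (x − 7)^2 has its unique minimum at x* = 7 with φ(x*) = 0 and φ''(x*) = 66. Laplace's method gives
  I(n) ~ e^(−n φ(x*)) · sqrt(2π / (n · φ''(x*))) = sqrt(2π / (66n)) = sqrt(π/(33n)).
This is exact: substituting u = (x − 7)·sqrt(33n) gives I(n) = (1/sqrt(33n)) ∫_{−∞}^{∞} e^(−u^2) du = sqrt(π/(33n)).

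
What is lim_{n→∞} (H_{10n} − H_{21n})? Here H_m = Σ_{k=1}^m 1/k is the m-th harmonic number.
lim = ln(10/21)

Euler-Maclaurin gives H_m = ln m + γ + 1/(2m) + O(1/m^2). The γ and O(1/m) terms cancel in the difference:
  H_{10n} − H_{21n} = ln(10n) − ln(21n) + O(1/n) = ln(10/21) + O(1/n).
Hence the limit is ln(10/21).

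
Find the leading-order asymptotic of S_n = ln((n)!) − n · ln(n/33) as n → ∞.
S_n ~ n · (ln 33 − 1) + O(ln n)

Stirling: ln((n)!) = n ln(n) − n + O(ln n).
  S_n = n ln(n) − n − n ln(n/33) + O(ln n)
      = n ln(n) − n ln n + n ln 33 − n + O(ln n)
      = n ln 33 − n + O(ln n)
      = n (ln 33 − 1) + O(ln n).
Numerically ln(33) − 1 ≈ 2.4965.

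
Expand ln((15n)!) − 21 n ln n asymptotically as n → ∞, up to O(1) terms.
ln((15n)!) − 21 n ln n = −6 n ln n + 15(ln 15 − 1) n + (1/2) ln(2π·15n) + O(1/n)

Stirling: ln((15n)!) = 15n ln(15n) − 15n + (1/2) ln(2π·15n) + O(1/n).
Expand 15n ln(15n) = 15n (ln n + ln 15) = 15n ln n + 15n ln 15.
Subtract 21n ln n: leading term is (15 − 21) n ln n = −6 n ln n. The next term is 15n ln 15 − 15n = 15(ln 15 − 1) n. Then the (1/2) ln(2π·15n) correction.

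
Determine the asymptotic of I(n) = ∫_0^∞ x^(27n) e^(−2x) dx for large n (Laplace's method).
I(n) ~ (sqrt(2π·27n) / 2) · (27n/(2e))^(27n)

Write the integrand as exp(27n ln x − 2x) and set f(x) = 27n ln x − 2x. Then f'(x) = 27n/x − 2 = 0 at x* = 27n/2, and f''(x*) = −27n/x*^2 = −2^2/(27n). Laplace's method (interior maximum) gives
  I(n) ~ e^(f(x*)) · sqrt(2π / |f''(x*)|)
        = exp(27n ln(27n/2) − 27n) · sqrt(2π · 27n / 2^2)
        = (27n/2)^(27n) e^(−27n) · sqrt(2π·27n) / 2
        = (sqrt(2π·27n) / 2) · (27n/(2e))^(27n).
This matches Γ(27n+1)/2^(27n+1) with Stirling applied to Γ.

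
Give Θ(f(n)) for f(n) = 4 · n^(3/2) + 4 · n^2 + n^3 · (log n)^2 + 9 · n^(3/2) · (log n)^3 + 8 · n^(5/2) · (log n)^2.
f(n) ∈ Θ(n^3 · (log n)^2)

Compare the terms by growth order. For large n, n^a · (log n)^b dominates n^a' · (log n)^b' iff a > a', or (a = a' and b > b'). Ranking the 5 terms shows the dominant one is n^3 · (log n)^2. Hence f(n) ∈ Θ(n^3 · (log n)^2).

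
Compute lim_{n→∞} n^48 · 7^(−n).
lim = 0

Exponentials with base > 1 dominate every fixed polynomial: for any fixed c, n^c / 7^n → 0 as n → ∞ (e.g. by the ratio test, or by writing 7^n = e^(n ln 7) and noting e^(n ln 7) / n^c → ∞). Hence n^48 · 7^(−n) = n^48 / 7^n → 0.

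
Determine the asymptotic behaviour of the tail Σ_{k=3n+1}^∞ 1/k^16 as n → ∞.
Σ_{k>3n} 1/k^16 ~ 1/(15 · (3n)^15)

Compare to the integral: ∫_{3n}^∞ x^(−16) dx = [−x^(−15)/15]_{3n}^∞ = 1/((16−1)·(3n)^15). Euler-Maclaurin then gives
  Σ_{k>3n} 1/k^16 = ∫_{3n}^∞ dx/x^16 − 1/(2·(3n)^16) + O(1/(3n)^17).
(Equivalently this is ζ(16) − Σ_{k≤3n} 1/k^16.)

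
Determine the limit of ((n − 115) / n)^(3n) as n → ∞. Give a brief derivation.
lim = e^(−345)

Rewrite as (1 − 115/n)^(3n). By the standard limit (1 + x/n)^n → e^x, we have (1 − 115/n)^n → e^(−115), and raising to the 3rd power gives e^(−345).
More precisely, ln[(1 − 115/n)^(3n)] = 3n · ln(1 − 115/n) = 3n · (-115/n + O(1/n^2)) = -345 + O(1/n) → -345.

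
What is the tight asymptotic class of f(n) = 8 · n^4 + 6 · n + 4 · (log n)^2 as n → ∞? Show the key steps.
f(n) ∈ Θ(n^4)

Compare the terms by growth order. For large n, n^a · (log n)^b dominates n^a' · (log n)^b' iff a > a', or (a = a' and b > b'). Ranking the 3 terms shows the dominant one is 8 · n^4. Hence f(n) ∈ Θ(n^4).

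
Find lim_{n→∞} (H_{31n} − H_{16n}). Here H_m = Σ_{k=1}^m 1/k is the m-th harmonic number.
lim = ln(31/16)

Euler-Maclaurin gives H_m = ln m + γ + 1/(2m) + O(1/m^2). The γ and O(1/m) terms cancel in the difference:
  H_{31n} − H_{16n} = ln(31n) − ln(16n) + O(1/n) = ln(31/16) + O(1/n).
Hence the limit is ln(31/16).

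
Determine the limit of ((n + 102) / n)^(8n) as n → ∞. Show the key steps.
lim = e^816

Rewrite as (1 + 102/n)^(8n). By the standard limit (1 + x/n)^n → e^x, we have (1 + 102/n)^n → e^102, and raising to the 8th power gives e^816.
More precisely, ln[(1 + 102/n)^(8n)] = 8n · ln(1 + 102/n) = 8n · (102/n + O(1/n^2)) = 816 + O(1/n) → 816.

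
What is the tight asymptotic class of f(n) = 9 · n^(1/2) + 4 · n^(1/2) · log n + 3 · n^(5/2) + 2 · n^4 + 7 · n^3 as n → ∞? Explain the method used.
f(n) ∈ Θ(n^4)

Compare the terms by growth order. For large n, n^a · (log n)^b dominates n^a' · (log n)^b' iff a > a', or (a = a' and b > b'). Ranking the 5 terms shows the dominant one is 2 · n^4. Hence f(n) ∈ Θ(n^4).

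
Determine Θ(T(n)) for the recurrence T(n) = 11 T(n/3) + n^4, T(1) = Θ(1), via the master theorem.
T(n) = Θ(n^4)

log_3 11 ≈ 2.183. f(n) = n^4 dominates n^(log_3 11) since 4 > 2.183, and the regularity condition a·f(n/b) = 11·(n/3)^4 = (11/81)·n^4 ≤ c·f(n) holds with c = 11/81 ≈ 0.136 < 1. So this is Case 3: T(n) = Θ(f(n)) = Θ(n^4).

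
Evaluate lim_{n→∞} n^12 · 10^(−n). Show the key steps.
lim = 0

Exponentials with base > 1 dominate every fixed polynomial: for any fixed c, n^c / 10^n → 0 as n → ∞ (e.g. by the ratio test, or by writing 10^n = e^(n ln 10) and noting e^(n ln 10) / n^c → ∞). Hence n^12 · 10^(−n) = n^12 / 10^n → 0.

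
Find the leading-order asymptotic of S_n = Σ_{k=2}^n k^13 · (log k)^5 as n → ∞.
S_n ~ n^14 · (log n)^5 / 14

By integral comparison, S_n = ∫_1^n x^13 · (log x)^5 dx + O(n^13 · (log n)^5). For the integral, the leading term of ∫_1^n x^13 (log x)^5 dx is n^14/14 · (log n)^5 (by repeated integration by parts; each step lowers the log-exponent and produces a relatively O(1/log n) correction). Hence S_n ~ n^14 · (log n)^5 / 14.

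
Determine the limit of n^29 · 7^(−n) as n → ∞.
lim = 0

Exponentials with base > 1 dominate every fixed polynomial: for any fixed c, n^c / 7^n → 0 as n → ∞ (e.g. by the ratio test, or by writing 7^n = e^(n ln 7) and noting e^(n ln 7) / n^c → ∞). Hence n^29 · 7^(−n) = n^29 / 7^n → 0.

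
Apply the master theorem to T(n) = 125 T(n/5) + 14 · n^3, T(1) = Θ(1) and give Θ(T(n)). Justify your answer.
T(n) = Θ(n^3 log n)

log_5 125 = 3, and f(n) = 14 · n^3 = Θ(n^(log_5 125)). This is Case 2 of the master theorem: T(n) = Θ(f(n) · log n) = Θ(n^3 log n).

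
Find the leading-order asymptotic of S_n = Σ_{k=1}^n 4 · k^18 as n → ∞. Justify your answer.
S_n ~ 4 · n^19 / 19

By integral comparison (Euler-Maclaurin), Σ_{k=1}^n 4 · k^18 = 4 · ∫_0^n x^18 dx + O(n^18) = 4 · n^19/19 + O(n^18). (Equivalently, Faulhaber's formula gives the same leading term.)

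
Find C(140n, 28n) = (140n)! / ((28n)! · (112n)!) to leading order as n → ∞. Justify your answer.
C(140n, 28n) ~ (3125/256)^(28n) · sqrt(5/(8π·28n))

Write N = 28n. Apply Stirling to each factorial:
  (5N)! ~ sqrt(2π·5N) · (5N/e)^(5N),
  N! ~ sqrt(2π N) · (N/e)^N,
  (4N)! ~ sqrt(2π·4N) · (4N/e)^(4N).
The exponential factors combine to (5N)^(5N) / (N^N · (4N)^(4N)) = 5^(5N)/4^(4N) = (5^5/4^4)^N = (3125/256)^N.
The square-root prefactors combine to sqrt(2π·5N) / (sqrt(2π N)·sqrt(2π·4N)) = sqrt(5 / (2π·4·N)) = sqrt(5/(8π·28n)).
Substituting N = 28n: C(140n, 28n) ~ (3125/256)^(28n) · sqrt(5/(8π·28n)).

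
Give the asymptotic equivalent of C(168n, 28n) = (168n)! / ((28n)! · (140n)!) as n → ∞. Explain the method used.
C(168n, 28n) ~ (46656/3125)^(28n) · sqrt(3/(5π·28n))

Write N = 28n. Apply Stirling to each factorial:
  (6N)! ~ sqrt(2π·6N) · (6N/e)^(6N),
  N! ~ sqrt(2π N) · (N/e)^N,
  (5N)! ~ sqrt(2π·5N) · (5N/e)^(5N).
The exponential factors combine to (6N)^(6N) / (N^N · (5N)^(5N)) = 6^(6N)/5^(5N) = (6^6/5^5)^N = (46656/3125)^N.
The square-root prefactors combine to sqrt(2π·6N) / (sqrt(2π N)·sqrt(2π·5N)) = sqrt(6 / (2π·5·N)) = sqrt(3/(5π·28n)).
Substituting N = 28n: C(168n, 28n) ~ (46656/3125)^(28n) · sqrt(3/(5π·28n)).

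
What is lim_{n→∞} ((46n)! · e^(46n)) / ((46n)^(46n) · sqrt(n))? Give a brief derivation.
lim = sqrt(2π·46)

Stirling: (46n)! ~ sqrt(2π·46n) · (46n/e)^(46n). Hence
  (46n)! · e^(46n) / (46n)^(46n) ~ sqrt(2π·46n).
Dividing by sqrt(n): sqrt(2π·46n) / sqrt(n) = sqrt(2π·46) · n^((1−1)/2), so the limit is sqrt(2π·46).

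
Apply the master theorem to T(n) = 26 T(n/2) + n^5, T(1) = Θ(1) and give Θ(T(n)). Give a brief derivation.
T(n) = Θ(n^5)

log_2 26 ≈ 4.700. f(n) = n^5 dominates n^(log_2 26) since 5 > 4.700, and the regularity condition a·f(n/b) = 26·(n/2)^5 = (26/32)·n^5 ≤ c·f(n) holds with c = 26/32 ≈ 0.812 < 1. So this is Case 3: T(n) = Θ(f(n)) = Θ(n^5).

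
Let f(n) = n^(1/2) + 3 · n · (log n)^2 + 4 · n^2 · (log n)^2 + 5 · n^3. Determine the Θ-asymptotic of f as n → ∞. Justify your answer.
f(n) ∈ Θ(n^3)

Compare the terms by growth order. For large n, n^a · (log n)^b dominates n^a' · (log n)^b' iff a > a', or (a = a' and b > b'). Ranking the 4 terms shows the dominant one is 5 · n^3. Hence f(n) ∈ Θ(n^3).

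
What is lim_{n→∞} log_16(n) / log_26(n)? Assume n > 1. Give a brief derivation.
lim = ln(26) / ln(16) = log_16(26)

Change of base: log_16(n) = ln n / ln 16 and log_26(n) = ln n / ln 26. The ratio is (ln n / ln 16) · (ln 26 / ln n) = ln 26 / ln 16, a constant independent of n. So the limit is ln 26 / ln 16 = log_16(26).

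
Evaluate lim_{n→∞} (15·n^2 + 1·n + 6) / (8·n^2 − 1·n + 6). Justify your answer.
lim = 15/8

For large n the leading n^2 terms dominate both numerator and denominator. Dividing top and bottom by n^2, every other term tends to 0, leaving 15/8.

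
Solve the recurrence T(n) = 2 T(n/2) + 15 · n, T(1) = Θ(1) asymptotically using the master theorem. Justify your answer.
T(n) = Θ(n log n)

log_2 2 = 1, and f(n) = 15 · n = Θ(n^(log_2 2)). This is Case 2 of the master theorem: T(n) = Θ(f(n) · log n) = Θ(n log n).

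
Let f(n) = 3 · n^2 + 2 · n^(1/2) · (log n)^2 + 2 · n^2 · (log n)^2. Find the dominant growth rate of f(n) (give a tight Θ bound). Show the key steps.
f(n) ∈ Θ(n^2 · (log n)^2)

Compare the terms by growth order. For large n, n^a · (log n)^b dominates n^a' · (log n)^b' iff a > a', or (a = a' and b > b'). Ranking the 3 terms shows the dominant one is 2 · n^2 · (log n)^2. Hence f(n) ∈ Θ(n^2 · (log n)^2).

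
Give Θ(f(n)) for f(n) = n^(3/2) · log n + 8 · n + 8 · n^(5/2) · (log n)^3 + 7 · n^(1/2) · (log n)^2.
f(n) ∈ Θ(n^(5/2) · (log n)^3)

Compare the terms by growth order. For large n, n^a · (log n)^b dominates n^a' · (log n)^b' iff a > a', or (a = a' and b > b'). Ranking the 4 terms shows the dominant one is 8 · n^(5/2) · (log n)^3. Hence f(n) ∈ Θ(n^(5/2) · (log n)^3).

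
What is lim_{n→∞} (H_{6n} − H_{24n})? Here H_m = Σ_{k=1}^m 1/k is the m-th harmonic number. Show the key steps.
lim = ln(6/24) = −ln 4

Euler-Maclaurin gives H_m = ln m + γ + 1/(2m) + O(1/m^2). The γ and O(1/m) terms cancel in the difference:
  H_{6n} − H_{24n} = ln(6n) − ln(24n) + O(1/n) = ln(6/24) + O(1/n).
Hence the limit is ln(6/24) = −ln 4.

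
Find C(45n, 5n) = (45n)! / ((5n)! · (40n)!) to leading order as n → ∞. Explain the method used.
C(45n, 5n) ~ (387420489/16777216)^(5n) · sqrt(9/(16π·5n))

Write N = 5n. Apply Stirling to each factorial:
  (9N)! ~ sqrt(2π·9N) · (9N/e)^(9N),
  N! ~ sqrt(2π N) · (N/e)^N,
  (8N)! ~ sqrt(2π·8N) · (8N/e)^(8N).
The exponential factors combine to (9N)^(9N) / (N^N · (8N)^(8N)) = 9^(9N)/8^(8N) = (9^9/8^8)^N = (387420489/16777216)^N.
The square-root prefactors combine to sqrt(2π·9N) / (sqrt(2π N)·sqrt(2π·8N)) = sqrt(9 / (2π·8·N)) = sqrt(9/(16π·5n)).
Substituting N = 5n: C(45n, 5n) ~ (387420489/16777216)^(5n) · sqrt(9/(16π·5n)).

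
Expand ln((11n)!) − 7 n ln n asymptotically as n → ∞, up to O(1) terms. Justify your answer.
ln((11n)!) − 7 n ln n = 4 n ln n + 11(ln 11 − 1) n + (1/2) ln(2π·11n) + O(1/n)

Stirling: ln((11n)!) = 11n ln(11n) − 11n + (1/2) ln(2π·11n) + O(1/n).
Expand 11n ln(11n) = 11n (ln n + ln 11) = 11n ln n + 11n ln 11.
Subtract 7n ln n: leading term is (11 − 7) n ln n = 4 n ln n. The next term is 11n ln 11 − 11n = 11(ln 11 − 1) n. Then the (1/2) ln(2π·11n) correction.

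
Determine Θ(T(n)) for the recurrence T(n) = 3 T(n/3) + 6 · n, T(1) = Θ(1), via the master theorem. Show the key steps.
T(n) = Θ(n log n)

log_3 3 = 1, and f(n) = 6 · n = Θ(n^(log_3 3)). This is Case 2 of the master theorem: T(n) = Θ(f(n) · log n) = Θ(n log n).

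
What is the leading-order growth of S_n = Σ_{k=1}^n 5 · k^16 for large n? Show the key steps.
S_n ~ 5 · n^17 / 17

By integral comparison (Euler-Maclaurin), Σ_{k=1}^n 5 · k^16 = 5 · ∫_0^n x^16 dx + O(n^16) = 5 · n^17/17 + O(n^16). (Equivalently, Faulhaber's formula gives the same leading term.)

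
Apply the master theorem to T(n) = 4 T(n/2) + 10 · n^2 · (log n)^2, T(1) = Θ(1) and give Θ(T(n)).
T(n) = Θ(n^2 · (log n)^3)

Here log_2 4 = 2 and f(n) = 10 · n^2 · (log n)^2 = Θ(n^(log_2 4) · (log n)^2). This is the extended Case 2 of the master theorem (f matches the critical exponent up to log factors), giving T(n) = Θ(n^(log_2 4) · (log n)^(2+1)) = Θ(n^2 · (log n)^3).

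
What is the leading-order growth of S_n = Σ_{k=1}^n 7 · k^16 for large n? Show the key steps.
S_n ~ 7 · n^17 / 17

By integral comparison (Euler-Maclaurin), Σ_{k=1}^n 7 · k^16 = 7 · ∫_0^n x^16 dx + O(n^16) = 7 · n^17/17 + O(n^16). (Equivalently, Faulhaber's formula gives the same leading term.)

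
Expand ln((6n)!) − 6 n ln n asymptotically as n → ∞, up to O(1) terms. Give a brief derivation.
ln((6n)!) − 6 n ln n = 6(ln 6 − 1) n + (1/2) ln(2π·6n) + O(1/n)

Stirling: ln((6n)!) = 6n ln(6n) − 6n + (1/2) ln(2π·6n) + O(1/n).
Since 6n ln(6n) = 6n ln n + 6n ln 6, subtracting 6n ln n cancels the n ln n term exactly. What remains is 6(ln 6 − 1) n + (1/2) ln(2π·6n) + O(1/n).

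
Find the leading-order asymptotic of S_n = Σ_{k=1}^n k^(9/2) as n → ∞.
S_n ~ (2/11) · n^(11/2)

Integral comparison: Σ_{k=1}^n k^(9/2) = ∫_0^n x^(9/2) dx + O(n^(9/2)). The integral is n^(1 + 9/2) / (1 + 9/2) = n^((9+2)/2) / ((9+2)/2) = (2/11) · n^(11/2).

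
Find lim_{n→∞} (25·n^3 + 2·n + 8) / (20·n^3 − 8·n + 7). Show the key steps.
lim = 25/20 = 5/4

For large n the leading n^3 terms dominate both numerator and denominator. Dividing top and bottom by n^3, every other term tends to 0, leaving 25/20 = 5/4.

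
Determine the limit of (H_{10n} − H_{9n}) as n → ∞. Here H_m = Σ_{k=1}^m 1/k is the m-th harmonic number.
lim = ln(10/9)

Euler-Maclaurin gives H_m = ln m + γ + 1/(2m) + O(1/m^2). The γ and O(1/m) terms cancel in the difference:
  H_{10n} − H_{9n} = ln(10n) − ln(9n) + O(1/n) = ln(10/9) + O(1/n).
Hence the limit is ln(10/9).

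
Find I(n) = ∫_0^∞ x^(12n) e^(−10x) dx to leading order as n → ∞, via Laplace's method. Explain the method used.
I(n) ~ (sqrt(2π·12n) / 10) · (12n/(10e))^(12n)

Write the integrand as exp(12n ln x − 10x) and set f(x) = 12n ln x − 10x. Then f'(x) = 12n/x − 10 = 0 at x* = 12n/10, and f''(x*) = −12n/x*^2 = −10^2/(12n). Laplace's method (interior maximum) gives
  I(n) ~ e^(f(x*)) · sqrt(2π / |f''(x*)|)
        = exp(12n ln(12n/10) − 12n) · sqrt(2π · 12n / 10^2)
        = (12n/10)^(12n) e^(−12n) · sqrt(2π·12n) / 10
        = (sqrt(2π·12n) / 10) · (12n/(10e))^(12n).
This matches Γ(12n+1)/10^(12n+1) with Stirling applied to Γ.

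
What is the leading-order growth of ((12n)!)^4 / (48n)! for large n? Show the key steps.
((12n)!)^4/(48n)! ~ ((2π·12n)^(3/2) / 2) · 4^(−4·12n)  →  0

Write N = 12n. Stirling: N! ~ sqrt(2π N)(N/e)^N and (4N)! ~ sqrt(2π·4N)·(4N/e)^(4N).
  (N!)^4/(4N)! ~ (2π N)^(4/2) (N/e)^(4N) / [sqrt(2π·4N) (4N/e)^(4N)]
     = (2π N)^(4/2) / sqrt(2π·4N) · (N/(4N))^(4N)
     = (2π N)^((4−1)/2) / 2 · 4^(−4N).
Since 4^4 > 1, the factor 4^(−4N) decays exponentially, so the ratio → 0. Substituting N = 12n gives the stated form.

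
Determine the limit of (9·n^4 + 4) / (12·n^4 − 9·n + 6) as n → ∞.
lim = 9/12 = 3/4

For large n the leading n^4 terms dominate both numerator and denominator. Dividing top and bottom by n^4, every other term tends to 0, leaving 9/12 = 3/4.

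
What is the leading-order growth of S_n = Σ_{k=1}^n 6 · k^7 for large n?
S_n ~ 3 · n^8 / 4

By integral comparison (Euler-Maclaurin), Σ_{k=1}^n 6 · k^7 = 6 · ∫_0^n x^7 dx + O(n^7) = 6 · n^8/8 = 3 · n^8 / 4 + O(n^7). (Equivalently, Faulhaber's formula gives the same leading term.)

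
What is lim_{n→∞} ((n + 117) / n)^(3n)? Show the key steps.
lim = e^351

Rewrite as (1 + 117/n)^(3n). By the standard limit (1 + x/n)^n → e^x, we have (1 + 117/n)^n → e^117, and raising to the 3rd power gives e^351.
More precisely, ln[(1 + 117/n)^(3n)] = 3n · ln(1 + 117/n) = 3n · (117/n + O(1/n^2)) = 351 + O(1/n) → 351.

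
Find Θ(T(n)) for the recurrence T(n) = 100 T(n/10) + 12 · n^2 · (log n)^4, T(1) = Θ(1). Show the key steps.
T(n) = Θ(n^2 · (log n)^5)

Here log_10 100 = 2 and f(n) = 12 · n^2 · (log n)^4 = Θ(n^(log_10 100) · (log n)^4). This is the extended Case 2 of the master theorem (f matches the critical exponent up to log factors), giving T(n) = Θ(n^(log_10 100) · (log n)^(4+1)) = Θ(n^2 · (log n)^5).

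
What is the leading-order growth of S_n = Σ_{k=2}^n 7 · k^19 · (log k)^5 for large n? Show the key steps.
S_n ~ 7 · n^20 · (log n)^5 / 20

By integral comparison, S_n = ∫_1^n 7 · x^19 · (log x)^5 dx + O(n^19 · (log n)^5). For the integral, the leading term of ∫_1^n x^19 (log x)^5 dx is n^20/20 · (log n)^5 (by repeated integration by parts; each step lowers the log-exponent and produces a relatively O(1/log n) correction). Hence S_n ~ 7 · n^20 · (log n)^5 / 20.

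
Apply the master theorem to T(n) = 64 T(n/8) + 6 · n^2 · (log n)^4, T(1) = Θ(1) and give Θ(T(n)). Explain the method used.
T(n) = Θ(n^2 · (log n)^5)

Here log_8 64 = 2 and f(n) = 6 · n^2 · (log n)^4 = Θ(n^(log_8 64) · (log n)^4). This is the extended Case 2 of the master theorem (f matches the critical exponent up to log factors), giving T(n) = Θ(n^(log_8 64) · (log n)^(4+1)) = Θ(n^2 · (log n)^5).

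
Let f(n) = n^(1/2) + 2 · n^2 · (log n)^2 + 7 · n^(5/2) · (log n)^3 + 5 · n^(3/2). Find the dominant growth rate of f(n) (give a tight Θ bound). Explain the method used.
f(n) ∈ Θ(n^(5/2) · (log n)^3)

Compare the terms by growth order. For large n, n^a · (log n)^b dominates n^a' · (log n)^b' iff a > a', or (a = a' and b > b'). Ranking the 4 terms shows the dominant one is 7 · n^(5/2) · (log n)^3. Hence f(n) ∈ Θ(n^(5/2) · (log n)^3).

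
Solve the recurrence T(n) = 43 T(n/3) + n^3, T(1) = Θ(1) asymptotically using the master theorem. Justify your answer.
T(n) = Θ(n^(log_3 43))

Master theorem: compare f(n) = n^3 to n^(log_3 43) where log_3 43 ≈ 3.424. Since 3 < log_3 43, we have f(n) = O(n^(log_3 43 − ε)) for some ε > 0 — Case 1. Hence T(n) = Θ(n^(log_3 43)).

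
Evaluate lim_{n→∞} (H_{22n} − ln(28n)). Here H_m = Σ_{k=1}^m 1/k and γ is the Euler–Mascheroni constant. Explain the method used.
lim = ln(11/14) + γ

By Euler-Maclaurin, H_m = ln m + γ + O(1/m). So
  H_{22n} − ln(28n) = ln(22n) + γ − ln(28n) + O(1/n)
                       = ln(22/28) + γ + O(1/n).
Hence the limit is ln(22/28) + γ (= ln(11/14)).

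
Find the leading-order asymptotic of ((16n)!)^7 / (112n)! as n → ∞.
((16n)!)^7/(112n)! ~ ((2π·16n)^(6/2) / sqrt(7)) · 7^(−7·16n)  →  0

Write N = 16n. Stirling: N! ~ sqrt(2π N)(N/e)^N and (7N)! ~ sqrt(2π·7N)·(7N/e)^(7N).
  (N!)^7/(7N)! ~ (2π N)^(7/2) (N/e)^(7N) / [sqrt(2π·7N) (7N/e)^(7N)]
     = (2π N)^(7/2) / sqrt(2π·7N) · (N/(7N))^(7N)
     = (2π N)^((7−1)/2) / sqrt(7) · 7^(−7N).
Since 7^7 > 1, the factor 7^(−7N) decays exponentially, so the ratio → 0. Substituting N = 16n gives the stated form.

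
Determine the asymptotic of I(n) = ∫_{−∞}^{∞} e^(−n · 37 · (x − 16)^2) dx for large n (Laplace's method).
I(n) = sqrt(π/(37n))

Here φ(x) = 37 · (x − 16)^2 has its unique minimum at x* = 16 with φ(x*) = 0 and φ''(x*) = 74. Laplace's method gives
  I(n) ~ e^(−n φ(x*)) · sqrt(2π / (n · φ''(x*))) = sqrt(2π / (74n)) = sqrt(π/(37n)).
This is exact: substituting u = (x − 16)·sqrt(37n) gives I(n) = (1/sqrt(37n)) ∫_{−∞}^{∞} e^(−u^2) du = sqrt(π/(37n)).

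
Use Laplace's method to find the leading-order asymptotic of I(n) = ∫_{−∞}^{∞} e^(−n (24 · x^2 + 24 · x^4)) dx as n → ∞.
I(n) ~ sqrt(π/(24n))

φ(x) = 24 · x^2 + 24 · x^4 has its unique global minimum at x* = 0 (since φ'(x) = 48x + 96x^3 = 0 only at x = 0 for real x with both coefficients positive, and φ → ∞ as |x| → ∞). At x* = 0, φ(0) = 0 and φ''(0) = 48. Laplace's method then gives
  I(n) ~ sqrt(2π / (n · φ''(0))) · e^(−n φ(0)) = sqrt(2π / (48n)) = sqrt(π/(24n)).
The 24 · x^4 term contributes only at subleading order (an O(1/n) relative correction).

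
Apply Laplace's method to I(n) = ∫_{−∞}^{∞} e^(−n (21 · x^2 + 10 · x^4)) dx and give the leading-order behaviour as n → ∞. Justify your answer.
I(n) ~ sqrt(π/(21n))

φ(x) = 21 · x^2 + 10 · x^4 has its unique global minimum at x* = 0 (since φ'(x) = 42x + 40x^3 = 0 only at x = 0 for real x with both coefficients positive, and φ → ∞ as |x| → ∞). At x* = 0, φ(0) = 0 and φ''(0) = 42. Laplace's method then gives
  I(n) ~ sqrt(2π / (n · φ''(0))) · e^(−n φ(0)) = sqrt(2π / (42n)) = sqrt(π/(21n)).
The 10 · x^4 term contributes only at subleading order (an O(1/n) relative correction).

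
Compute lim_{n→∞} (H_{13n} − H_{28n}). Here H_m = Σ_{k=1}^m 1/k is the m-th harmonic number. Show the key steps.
lim = ln(13/28)

Euler-Maclaurin gives H_m = ln m + γ + 1/(2m) + O(1/m^2). The γ and O(1/m) terms cancel in the difference:
  H_{13n} − H_{28n} = ln(13n) − ln(28n) + O(1/n) = ln(13/28) + O(1/n).
Hence the limit is ln(13/28).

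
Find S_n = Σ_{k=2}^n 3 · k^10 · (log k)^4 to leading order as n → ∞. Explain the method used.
S_n ~ 3 · n^11 · (log n)^4 / 11

By integral comparison, S_n = ∫_1^n 3 · x^10 · (log x)^4 dx + O(n^10 · (log n)^4). For the integral, the leading term of ∫_1^n x^10 (log x)^4 dx is n^11/11 · (log n)^4 (by repeated integration by parts; each step lowers the log-exponent and produces a relatively O(1/log n) correction). Hence S_n ~ 3 · n^11 · (log n)^4 / 11.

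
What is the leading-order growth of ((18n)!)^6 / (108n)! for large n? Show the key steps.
((18n)!)^6/(108n)! ~ ((2π·18n)^(5/2) / sqrt(6)) · 6^(−6·18n)  →  0

Write N = 18n. Stirling: N! ~ sqrt(2π N)(N/e)^N and (6N)! ~ sqrt(2π·6N)·(6N/e)^(6N).
  (N!)^6/(6N)! ~ (2π N)^(6/2) (N/e)^(6N) / [sqrt(2π·6N) (6N/e)^(6N)]
     = (2π N)^(6/2) / sqrt(2π·6N) · (N/(6N))^(6N)
     = (2π N)^((6−1)/2) / sqrt(6) · 6^(−6N).
Since 6^6 > 1, the factor 6^(−6N) decays exponentially, so the ratio → 0. Substituting N = 18n gives the stated form.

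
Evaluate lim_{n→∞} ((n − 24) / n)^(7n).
lim = e^(−168)

Rewrite as (1 − 24/n)^(7n). By the standard limit (1 + x/n)^n → e^x, we have (1 − 24/n)^n → e^(−24), and raising to the 7th power gives e^(−168).
More precisely, ln[(1 − 24/n)^(7n)] = 7n · ln(1 − 24/n) = 7n · (-24/n + O(1/n^2)) = -168 + O(1/n) → -168.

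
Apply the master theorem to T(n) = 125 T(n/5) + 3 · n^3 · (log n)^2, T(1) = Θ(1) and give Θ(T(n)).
T(n) = Θ(n^3 · (log n)^3)

Here log_5 125 = 3 and f(n) = 3 · n^3 · (log n)^2 = Θ(n^(log_5 125) · (log n)^2). This is the extended Case 2 of the master theorem (f matches the critical exponent up to log factors), giving T(n) = Θ(n^(log_5 125) · (log n)^(2+1)) = Θ(n^3 · (log n)^3).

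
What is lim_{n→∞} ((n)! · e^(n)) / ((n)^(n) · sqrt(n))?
lim = sqrt(2π)

Stirling: (n)! ~ sqrt(2π·n) · (n/e)^(n). Hence
  (n)! · e^(n) / (n)^(n) ~ sqrt(2π·n).
Dividing by sqrt(n): sqrt(2π·n) / sqrt(n) = sqrt(2π) · n^((1−1)/2), so the limit is sqrt(2π).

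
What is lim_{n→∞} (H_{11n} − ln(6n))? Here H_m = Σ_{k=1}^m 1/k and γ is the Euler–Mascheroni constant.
lim = ln(11/6) + γ

By Euler-Maclaurin, H_m = ln m + γ + O(1/m). So
  H_{11n} − ln(6n) = ln(11n) + γ − ln(6n) + O(1/n)
                       = ln(11/6) + γ + O(1/n).
Hence the limit is ln(11/6) + γ.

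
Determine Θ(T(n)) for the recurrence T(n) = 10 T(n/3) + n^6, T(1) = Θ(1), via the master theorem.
T(n) = Θ(n^6)

log_3 10 ≈ 2.096. f(n) = n^6 dominates n^(log_3 10) since 6 > 2.096, and the regularity condition a·f(n/b) = 10·(n/3)^6 = (10/729)·n^6 ≤ c·f(n) holds with c = 10/729 ≈ 0.0137 < 1. So this is Case 3: T(n) = Θ(f(n)) = Θ(n^6).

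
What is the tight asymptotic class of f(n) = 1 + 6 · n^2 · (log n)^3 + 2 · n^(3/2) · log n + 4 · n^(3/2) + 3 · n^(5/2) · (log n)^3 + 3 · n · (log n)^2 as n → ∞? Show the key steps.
f(n) ∈ Θ(n^(5/2) · (log n)^3)

Compare the terms by growth order. For large n, n^a · (log n)^b dominates n^a' · (log n)^b' iff a > a', or (a = a' and b > b'). Ranking the 6 terms shows the dominant one is 3 · n^(5/2) · (log n)^3. Hence f(n) ∈ Θ(n^(5/2) · (log n)^3).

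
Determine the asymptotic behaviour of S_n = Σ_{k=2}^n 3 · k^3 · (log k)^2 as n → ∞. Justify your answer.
S_n ~ 3 · n^4 · (log n)^2 / 4

By integral comparison, S_n = ∫_1^n 3 · x^3 · (log x)^2 dx + O(n^3 · (log n)^2). For the integral, the leading term of ∫_1^n x^3 (log x)^2 dx is n^4/4 · (log n)^2 (by repeated integration by parts; each step lowers the log-exponent and produces a relatively O(1/log n) correction). Hence S_n ~ 3 · n^4 · (log n)^2 / 4.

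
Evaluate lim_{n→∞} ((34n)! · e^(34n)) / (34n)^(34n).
lim = ∞

Stirling: (34n)! ~ sqrt(2π·34n) · (34n/e)^(34n). Hence
  (34n)! · e^(34n) / (34n)^(34n) ~ sqrt(2π·34n) = sqrt(2π·34) · sqrt(n) → ∞.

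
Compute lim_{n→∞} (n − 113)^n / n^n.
lim = e^(−113)

Rewrite as (1 − 113/n)^(n). By the standard limit (1 + x/n)^n → e^x, we have (1 − 113/n)^n → e^(−113), and raising to the 1st power gives e^(−113).
More precisely, ln[(1 − 113/n)^(n)] = n · ln(1 − 113/n) = n · (-113/n + O(1/n^2)) = -113 + O(1/n) → -113.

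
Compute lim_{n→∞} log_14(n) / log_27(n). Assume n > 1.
lim = ln(27) / ln(14) = log_14(27)

Change of base: log_14(n) = ln n / ln 14 and log_27(n) = ln n / ln 27. The ratio is (ln n / ln 14) · (ln 27 / ln n) = ln 27 / ln 14, a constant independent of n. So the limit is ln 27 / ln 14 = log_14(27).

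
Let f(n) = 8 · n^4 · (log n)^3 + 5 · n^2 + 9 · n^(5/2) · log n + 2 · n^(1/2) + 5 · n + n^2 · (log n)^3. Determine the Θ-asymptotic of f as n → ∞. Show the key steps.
f(n) ∈ Θ(n^4 · (log n)^3)

Compare the terms by growth order. For large n, n^a · (log n)^b dominates n^a' · (log n)^b' iff a > a', or (a = a' and b > b'). Ranking the 6 terms shows the dominant one is 8 · n^4 · (log n)^3. Hence f(n) ∈ Θ(n^4 · (log n)^3).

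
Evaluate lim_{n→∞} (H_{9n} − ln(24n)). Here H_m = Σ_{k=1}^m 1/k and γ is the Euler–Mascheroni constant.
lim = ln(3/8) + γ

By Euler-Maclaurin, H_m = ln m + γ + O(1/m). So
  H_{9n} − ln(24n) = ln(9n) + γ − ln(24n) + O(1/n)
                       = ln(9/24) + γ + O(1/n).
Hence the limit is ln(9/24) + γ (= ln(3/8)).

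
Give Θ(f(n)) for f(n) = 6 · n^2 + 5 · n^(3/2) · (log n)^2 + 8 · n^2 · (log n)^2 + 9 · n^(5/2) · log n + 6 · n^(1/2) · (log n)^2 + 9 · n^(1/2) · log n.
f(n) ∈ Θ(n^(5/2) · log n)

Compare the terms by growth order. For large n, n^a · (log n)^b dominates n^a' · (log n)^b' iff a > a', or (a = a' and b > b'). Ranking the 6 terms shows the dominant one is 9 · n^(5/2) · log n. Hence f(n) ∈ Θ(n^(5/2) · log n).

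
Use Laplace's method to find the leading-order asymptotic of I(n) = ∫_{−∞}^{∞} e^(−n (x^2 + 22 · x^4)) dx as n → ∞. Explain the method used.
I(n) ~ sqrt(π/n)

φ(x) = x^2 + 22 · x^4 has its unique global minimum at x* = 0 (since φ'(x) = 2x + 88x^3 = 0 only at x = 0 for real x with both coefficients positive, and φ → ∞ as |x| → ∞). At x* = 0, φ(0) = 0 and φ''(0) = 2. Laplace's method then gives
  I(n) ~ sqrt(2π / (n · φ''(0))) · e^(−n φ(0)) = sqrt(2π / (2n)) = sqrt(π/n).
The 22 · x^4 term contributes only at subleading order (an O(1/n) relative correction).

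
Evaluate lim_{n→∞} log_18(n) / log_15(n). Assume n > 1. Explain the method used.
lim = ln(15) / ln(18) = log_18(15)

Change of base: log_18(n) = ln n / ln 18 and log_15(n) = ln n / ln 15. The ratio is (ln n / ln 18) · (ln 15 / ln n) = ln 15 / ln 18, a constant independent of n. So the limit is ln 15 / ln 18 = log_18(15).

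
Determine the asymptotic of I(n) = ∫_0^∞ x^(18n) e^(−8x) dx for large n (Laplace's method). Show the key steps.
I(n) ~ (sqrt(2π·18n) / 8) · (18n/(8e))^(18n)

Write the integrand as exp(18n ln x − 8x) and set f(x) = 18n ln x − 8x. Then f'(x) = 18n/x − 8 = 0 at x* = 18n/8, and f''(x*) = −18n/x*^2 = −8^2/(18n). Laplace's method (interior maximum) gives
  I(n) ~ e^(f(x*)) · sqrt(2π / |f''(x*)|)
        = exp(18n ln(18n/8) − 18n) · sqrt(2π · 18n / 8^2)
        = (18n/8)^(18n) e^(−18n) · sqrt(2π·18n) / 8
        = (sqrt(2π·18n) / 8) · (18n/(8e))^(18n).
This matches Γ(18n+1)/8^(18n+1) with Stirling applied to Γ.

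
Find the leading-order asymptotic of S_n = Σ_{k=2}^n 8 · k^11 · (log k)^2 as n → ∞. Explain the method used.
S_n ~ 2 · n^12 · (log n)^2 / 3

By integral comparison, S_n = ∫_1^n 8 · x^11 · (log x)^2 dx + O(n^11 · (log n)^2). For the integral, the leading term of ∫_1^n x^11 (log x)^2 dx is n^12/12 · (log n)^2 (by repeated integration by parts; each step lowers the log-exponent and produces a relatively O(1/log n) correction). Hence S_n ~ 2 · n^12 · (log n)^2 / 3.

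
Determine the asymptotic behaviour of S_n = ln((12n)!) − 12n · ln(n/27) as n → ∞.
S_n ~ 12n · (ln 324 − 1) + O(ln n)

Stirling: ln((12n)!) = 12n ln(12n) − 12n + O(ln n).
  S_n = 12n ln(12n) − 12n − 12n ln(n/27) + O(ln n)
      = 12n ln(12n) − 12n ln n + 12n ln 27 − 12n + O(ln n)
      = 12n ln 12 + 12n ln 27 − 12n + O(ln n)
      = 12n (ln 324 − 1) + O(ln n).
Numerically ln(324) − 1 ≈ 4.7807.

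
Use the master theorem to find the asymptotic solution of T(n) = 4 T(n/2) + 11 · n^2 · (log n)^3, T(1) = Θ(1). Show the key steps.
T(n) = Θ(n^2 · (log n)^4)

Here log_2 4 = 2 and f(n) = 11 · n^2 · (log n)^3 = Θ(n^(log_2 4) · (log n)^3). This is the extended Case 2 of the master theorem (f matches the critical exponent up to log factors), giving T(n) = Θ(n^(log_2 4) · (log n)^(3+1)) = Θ(n^2 · (log n)^4).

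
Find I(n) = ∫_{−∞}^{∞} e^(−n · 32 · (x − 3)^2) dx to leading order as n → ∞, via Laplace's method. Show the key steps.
I(n) = sqrt(π/(32n))

Here φ(x) = 32 · (x − 3)^2 has its unique minimum at x* = 3 with φ(x*) = 0 and φ''(x*) = 64. Laplace's method gives
  I(n) ~ e^(−n φ(x*)) · sqrt(2π / (n · φ''(x*))) = sqrt(2π / (64n)) = sqrt(π/(32n)).
This is exact: substituting u = (x − 3)·sqrt(32n) gives I(n) = (1/sqrt(32n)) ∫_{−∞}^{∞} e^(−u^2) du = sqrt(π/(32n)).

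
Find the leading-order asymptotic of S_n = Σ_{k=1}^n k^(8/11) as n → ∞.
S_n ~ (11/19) · n^(19/11)

Integral comparison: Σ_{k=1}^n k^(8/11) = ∫_0^n x^(8/11) dx + O(n^(8/11)). The integral is n^(1 + 8/11) / (1 + 8/11) = n^((8+11)/11) / ((8+11)/11) = (11/19) · n^(19/11).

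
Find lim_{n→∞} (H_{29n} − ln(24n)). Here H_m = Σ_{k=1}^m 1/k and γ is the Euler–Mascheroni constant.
lim = ln(29/24) + γ

By Euler-Maclaurin, H_m = ln m + γ + O(1/m). So
  H_{29n} − ln(24n) = ln(29n) + γ − ln(24n) + O(1/n)
                       = ln(29/24) + γ + O(1/n).
Hence the limit is ln(29/24) + γ.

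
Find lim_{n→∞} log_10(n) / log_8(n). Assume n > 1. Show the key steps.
lim = ln(8) / ln(10) = log_10(8)

Change of base: log_10(n) = ln n / ln 10 and log_8(n) = ln n / ln 8. The ratio is (ln n / ln 10) · (ln 8 / ln n) = ln 8 / ln 10, a constant independent of n. So the limit is ln 8 / ln 10 = log_10(8).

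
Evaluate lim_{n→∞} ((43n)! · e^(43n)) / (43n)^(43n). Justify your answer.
lim = ∞

Stirling: (43n)! ~ sqrt(2π·43n) · (43n/e)^(43n). Hence
  (43n)! · e^(43n) / (43n)^(43n) ~ sqrt(2π·43n) = sqrt(2π·43) · sqrt(n) → ∞.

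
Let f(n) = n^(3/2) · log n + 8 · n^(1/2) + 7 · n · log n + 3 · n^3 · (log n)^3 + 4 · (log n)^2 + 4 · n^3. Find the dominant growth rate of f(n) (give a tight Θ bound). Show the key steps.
f(n) ∈ Θ(n^3 · (log n)^3)

Compare the terms by growth order. For large n, n^a · (log n)^b dominates n^a' · (log n)^b' iff a > a', or (a = a' and b > b'). Ranking the 6 terms shows the dominant one is 3 · n^3 · (log n)^3. Hence f(n) ∈ Θ(n^3 · (log n)^3).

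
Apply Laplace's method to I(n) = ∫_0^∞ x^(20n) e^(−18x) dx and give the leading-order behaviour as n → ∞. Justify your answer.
I(n) ~ (sqrt(2π·20n) / 18) · (20n/(18e))^(20n)

Write the integrand as exp(20n ln x − 18x) and set f(x) = 20n ln x − 18x. Then f'(x) = 20n/x − 18 = 0 at x* = 20n/18, and f''(x*) = −20n/x*^2 = −18^2/(20n). Laplace's method (interior maximum) gives
  I(n) ~ e^(f(x*)) · sqrt(2π / |f''(x*)|)
        = exp(20n ln(20n/18) − 20n) · sqrt(2π · 20n / 18^2)
        = (20n/18)^(20n) e^(−20n) · sqrt(2π·20n) / 18
        = (sqrt(2π·20n) / 18) · (20n/(18e))^(20n).
This matches Γ(20n+1)/18^(20n+1) with Stirling applied to Γ.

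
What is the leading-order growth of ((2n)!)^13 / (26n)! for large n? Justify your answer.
((2n)!)^13/(26n)! ~ ((2π·2n)^(12/2) / sqrt(13)) · 13^(−13·2n)  →  0

Write N = 2n. Stirling: N! ~ sqrt(2π N)(N/e)^N and (13N)! ~ sqrt(2π·13N)·(13N/e)^(13N).
  (N!)^13/(13N)! ~ (2π N)^(13/2) (N/e)^(13N) / [sqrt(2π·13N) (13N/e)^(13N)]
     = (2π N)^(13/2) / sqrt(2π·13N) · (N/(13N))^(13N)
     = (2π N)^((13−1)/2) / sqrt(13) · 13^(−13N).
Since 13^13 > 1, the factor 13^(−13N) decays exponentially, so the ratio → 0. Substituting N = 2n gives the stated form.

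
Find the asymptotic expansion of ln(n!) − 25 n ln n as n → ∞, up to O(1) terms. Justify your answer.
ln(n!) − 25 n ln n = −24 n ln n − n + (1/2) ln(2π n) + O(1/n)

Stirling: ln((n)!) = n ln(n) − n + (1/2) ln(2π·n) + O(1/n).
Here n ln(n) = n ln n.
Subtract 25n ln n: leading term is (1 − 25) n ln n = −24 n ln n. The next term is −n. Then the (1/2) ln(2π·n) correction.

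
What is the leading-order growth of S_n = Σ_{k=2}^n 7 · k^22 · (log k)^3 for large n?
S_n ~ 7 · n^23 · (log n)^3 / 23

By integral comparison, S_n = ∫_1^n 7 · x^22 · (log x)^3 dx + O(n^22 · (log n)^3). For the integral, the leading term of ∫_1^n x^22 (log x)^3 dx is n^23/23 · (log n)^3 (by repeated integration by parts; each step lowers the log-exponent and produces a relatively O(1/log n) correction). Hence S_n ~ 7 · n^23 · (log n)^3 / 23.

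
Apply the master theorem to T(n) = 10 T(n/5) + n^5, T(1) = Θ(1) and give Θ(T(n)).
T(n) = Θ(n^5)

log_5 10 ≈ 1.431. f(n) = n^5 dominates n^(log_5 10) since 5 > 1.431, and the regularity condition a·f(n/b) = 10·(n/5)^5 = (10/3125)·n^5 ≤ c·f(n) holds with c = 10/3125 ≈ 0.0032 < 1. So this is Case 3: T(n) = Θ(f(n)) = Θ(n^5).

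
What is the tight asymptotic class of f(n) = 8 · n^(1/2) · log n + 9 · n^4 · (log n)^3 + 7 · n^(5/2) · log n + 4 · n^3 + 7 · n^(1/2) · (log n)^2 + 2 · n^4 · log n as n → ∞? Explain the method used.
f(n) ∈ Θ(n^4 · (log n)^3)

Compare the terms by growth order. For large n, n^a · (log n)^b dominates n^a' · (log n)^b' iff a > a', or (a = a' and b > b'). Ranking the 6 terms shows the dominant one is 9 · n^4 · (log n)^3. Hence f(n) ∈ Θ(n^4 · (log n)^3).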